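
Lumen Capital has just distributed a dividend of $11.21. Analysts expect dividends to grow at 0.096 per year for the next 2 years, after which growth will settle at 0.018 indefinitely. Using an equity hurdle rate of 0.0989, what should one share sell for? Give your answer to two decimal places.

Two-stage DDM. Project D₁…D_2 at 0.096, terminal growth 0.018, discount at r = 0.0989.
D_1 = 12.2862
D_2 = 13.4656
Terminal value at t=2: TV = D_3/(r−g) = 13.7080/(0.0989−0.018) = 169.4439
P₀ = 12.2862/(1+0.0989)^1 + 13.4656/(1+0.0989)^2 + 169.4439/(1+0.0989)^2 = 162.6481

$162.65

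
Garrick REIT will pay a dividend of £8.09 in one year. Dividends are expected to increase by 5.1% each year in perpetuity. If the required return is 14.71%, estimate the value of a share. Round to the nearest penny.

Gordon growth model: P₀ = D₁/(r − g), with D₁ = 8.09 given directly.
P₀ = 8.0900 / (0.1471 − 0.051) = 8.0900 / 0.0961 = 84.1831

£84.18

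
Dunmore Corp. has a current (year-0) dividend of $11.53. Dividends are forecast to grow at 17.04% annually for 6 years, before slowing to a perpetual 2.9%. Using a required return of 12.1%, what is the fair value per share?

Two-stage DDM. Project D₁…D_6 at 0.1704, terminal growth 0.029, discount at r = 0.121.
D_1 = 13.4947
D_2 = 15.7942
D_3 = 18.4855
D_4 = 21.6355
D_5 = 25.3222
D_6 = 29.6371
Terminal value at t=6: TV = D_7/(r−g) = 30.4965/(0.121−0.029) = 331.4841
P₀ = 13.4947/(1+0.121)^1 + 15.7942/(1+0.121)^2 + 18.4855/(1+0.121)^3 + 21.6355/(1+0.121)^4 + 25.3222/(1+0.121)^5 + 29.6371/(1+0.121)^6 + 331.4841/(1+0.121)^6 = 247.7126

$247.71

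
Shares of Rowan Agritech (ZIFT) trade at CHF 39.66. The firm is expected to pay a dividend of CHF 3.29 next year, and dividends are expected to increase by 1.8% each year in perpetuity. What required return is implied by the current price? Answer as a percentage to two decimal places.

10.10%

Rearranging the constant-growth DDM: r = D₁/P₀ + g.
r = 3.2900 / 39.66 + 0.018 = 0.08296 + 0.018 = 0.10096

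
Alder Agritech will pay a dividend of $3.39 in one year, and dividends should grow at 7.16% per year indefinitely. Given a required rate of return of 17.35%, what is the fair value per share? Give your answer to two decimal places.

$33.27

Gordon growth model: P₀ = D₁/(r − g), with D₁ = 3.39 given directly.
P₀ = 3.3900 / (0.1735 − 0.0716) = 3.3900 / 0.1019 = 33.2679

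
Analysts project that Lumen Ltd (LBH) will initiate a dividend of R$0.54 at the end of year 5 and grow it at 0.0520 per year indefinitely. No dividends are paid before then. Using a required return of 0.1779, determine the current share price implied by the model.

Deferred-dividend DDM. At t=4 the remaining stream is a growing perpetuity with first payment D_5 = 0.54.
V_4 = D_5/(r−g) = 0.54/(0.1779−0.052) = 4.2891
P₀ = V_4/(1+r)^4 = 4.2891/(1+0.1779)^4 = 2.2281

R$2.23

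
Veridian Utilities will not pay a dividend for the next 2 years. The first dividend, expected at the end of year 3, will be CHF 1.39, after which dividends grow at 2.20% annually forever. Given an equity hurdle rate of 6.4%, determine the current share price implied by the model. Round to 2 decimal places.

CHF 29.23

Deferred-dividend DDM. At t=2 the remaining stream is a growing perpetuity with first payment D_3 = 1.39.
V_2 = D_3/(r−g) = 1.39/(0.064−0.022) = 33.0952
P₀ = V_2/(1+r)^2 = 33.0952/(1+0.064)^2 = 29.2336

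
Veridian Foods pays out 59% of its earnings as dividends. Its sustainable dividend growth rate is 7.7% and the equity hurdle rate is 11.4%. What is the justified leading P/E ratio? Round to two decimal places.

15.95

Justified leading P/E = b/(r−g) = 0.59/(0.114−0.077) = 15.9459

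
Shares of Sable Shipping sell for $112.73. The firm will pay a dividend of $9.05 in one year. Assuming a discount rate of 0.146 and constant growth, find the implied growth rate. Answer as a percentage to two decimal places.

From P₀ = D₁/(r − g), the implied growth is g = r − D₁/P₀.
g = 0.146 − 9.05/112.73 = 0.146 − 0.08028 = 0.06572

6.57%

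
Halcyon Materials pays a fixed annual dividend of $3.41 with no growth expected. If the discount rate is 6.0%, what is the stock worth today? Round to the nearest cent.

$56.83

Zero-growth DDM (perpetuity): P₀ = D/r = 3.41 / 0.06 = 56.8333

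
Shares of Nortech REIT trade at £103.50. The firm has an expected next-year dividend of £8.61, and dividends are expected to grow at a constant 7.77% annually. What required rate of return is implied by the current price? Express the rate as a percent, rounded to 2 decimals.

16.09%

Rearranging the constant-growth DDM: r = D₁/P₀ + g.
r = 8.6100 / 103.50 + 0.0777 = 0.08319 + 0.0777 = 0.16089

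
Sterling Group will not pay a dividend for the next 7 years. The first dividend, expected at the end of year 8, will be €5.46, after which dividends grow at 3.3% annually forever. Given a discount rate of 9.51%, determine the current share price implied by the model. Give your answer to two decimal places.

€46.55

Deferred-dividend DDM. At t=7 the remaining stream is a growing perpetuity with first payment D_8 = 5.46.
V_7 = D_8/(r−g) = 5.46/(0.0951−0.033) = 87.9227
P₀ = V_7/(1+r)^7 = 87.9227/(1+0.0951)^7 = 46.5505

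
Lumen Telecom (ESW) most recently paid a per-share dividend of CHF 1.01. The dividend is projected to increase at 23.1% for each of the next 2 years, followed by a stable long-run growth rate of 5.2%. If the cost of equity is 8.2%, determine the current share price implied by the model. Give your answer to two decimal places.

Two-stage DDM. Project D₁…D_2 at 0.231, terminal growth 0.052, discount at r = 0.082.
D_1 = 1.2433
D_2 = 1.5305
Terminal value at t=2: TV = D_3/(r−g) = 1.6101/(0.082−0.052) = 53.6700
P₀ = 1.2433/(1+0.082)^1 + 1.5305/(1+0.082)^2 + 53.6700/(1+0.082)^2 = 48.2999

CHF 48.30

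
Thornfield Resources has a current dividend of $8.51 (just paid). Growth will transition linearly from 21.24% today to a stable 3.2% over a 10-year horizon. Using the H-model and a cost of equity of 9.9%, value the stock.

H-model: P₀ = D₀[(1+g_L) + H(g_S−g_L)]/(r−g_L), with H = 10/2 = 5.
P₀ = 8.51 × [(1+0.032) + 5×(0.2124−0.032)] / (0.099−0.032)
   = 8.51 × 1.9340 / 0.067 = 245.6469

$245.65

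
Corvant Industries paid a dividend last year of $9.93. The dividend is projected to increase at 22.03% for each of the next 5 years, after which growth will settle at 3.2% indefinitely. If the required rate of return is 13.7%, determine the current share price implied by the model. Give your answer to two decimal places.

Two-stage DDM. Project D₁…D_5 at 0.2203, terminal growth 0.032, discount at r = 0.137.
D_1 = 12.1176
D_2 = 14.7871
D_3 = 18.0447
D_4 = 22.0199
D_5 = 26.8709
Terminal value at t=5: TV = D_6/(r−g) = 27.7308/(0.137−0.032) = 264.1026
P₀ = 12.1176/(1+0.137)^1 + 14.7871/(1+0.137)^2 + 18.0447/(1+0.137)^3 + 22.0199/(1+0.137)^4 + 26.8709/(1+0.137)^5 + 264.1026/(1+0.137)^5 = 200.6746

$200.67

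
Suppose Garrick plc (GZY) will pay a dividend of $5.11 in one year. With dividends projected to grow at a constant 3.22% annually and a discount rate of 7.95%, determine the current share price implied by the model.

Gordon growth model: P₀ = D₁/(r − g), with D₁ = 5.11 given directly.
P₀ = 5.1100 / (0.0795 − 0.0322) = 5.1100 / 0.0473 = 108.0338

$108.03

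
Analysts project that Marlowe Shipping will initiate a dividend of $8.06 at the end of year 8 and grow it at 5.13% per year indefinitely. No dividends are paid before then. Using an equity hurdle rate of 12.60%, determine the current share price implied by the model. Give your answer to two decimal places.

$47.02

Deferred-dividend DDM. At t=7 the remaining stream is a growing perpetuity with first payment D_8 = 8.06.
V_7 = D_8/(r−g) = 8.06/(0.126−0.0513) = 107.8983
P₀ = V_7/(1+r)^7 = 107.8983/(1+0.126)^7 = 47.0160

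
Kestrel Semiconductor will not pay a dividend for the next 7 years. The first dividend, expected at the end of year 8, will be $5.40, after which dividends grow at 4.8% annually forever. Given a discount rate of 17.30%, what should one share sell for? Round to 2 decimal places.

$14.14

Deferred-dividend DDM. At t=7 the remaining stream is a growing perpetuity with first payment D_8 = 5.40.
V_7 = D_8/(r−g) = 5.40/(0.173−0.048) = 43.2000
P₀ = V_7/(1+r)^7 = 43.2000/(1+0.173)^7 = 14.1383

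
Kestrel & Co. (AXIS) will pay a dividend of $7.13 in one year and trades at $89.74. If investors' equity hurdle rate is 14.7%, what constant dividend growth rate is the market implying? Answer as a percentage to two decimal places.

6.75%

From P₀ = D₁/(r − g), the implied growth is g = r − D₁/P₀.
g = 0.147 − 7.13/89.74 = 0.147 − 0.07945 = 0.06755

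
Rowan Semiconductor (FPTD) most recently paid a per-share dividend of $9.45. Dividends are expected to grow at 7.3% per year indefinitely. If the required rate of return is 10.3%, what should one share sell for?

$337.99

Gordon growth model: P₀ = D₁/(r − g). D₁ = 9.45 × (1 + 0.073) = 10.1398.
P₀ = 10.1398 / (0.103 − 0.073) = 10.1398 / 0.03 = 337.9950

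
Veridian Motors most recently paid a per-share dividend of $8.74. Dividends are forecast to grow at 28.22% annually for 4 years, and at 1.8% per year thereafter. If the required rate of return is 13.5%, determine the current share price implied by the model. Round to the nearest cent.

$171.72

Two-stage DDM. Project D₁…D_4 at 0.2822, terminal growth 0.018, discount at r = 0.135.
D_1 = 11.2064
D_2 = 14.3689
D_3 = 18.4238
D_4 = 23.6230
Terminal value at t=4: TV = D_5/(r−g) = 24.0482/(0.135−0.018) = 205.5400
P₀ = 11.2064/(1+0.135)^1 + 14.3689/(1+0.135)^2 + 18.4238/(1+0.135)^3 + 23.6230/(1+0.135)^4 + 205.5400/(1+0.135)^4 = 171.7178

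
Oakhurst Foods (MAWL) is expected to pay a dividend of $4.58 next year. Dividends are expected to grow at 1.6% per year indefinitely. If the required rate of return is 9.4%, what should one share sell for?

$58.72

Gordon growth model: P₀ = D₁/(r − g), with D₁ = 4.58 given directly.
P₀ = 4.5800 / (0.094 − 0.016) = 4.5800 / 0.078 = 58.7179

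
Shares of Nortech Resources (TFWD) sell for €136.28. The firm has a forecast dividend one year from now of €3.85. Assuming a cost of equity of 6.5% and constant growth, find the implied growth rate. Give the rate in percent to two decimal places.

3.67%

From P₀ = D₁/(r − g), the implied growth is g = r − D₁/P₀.
g = 0.065 − 3.85/136.28 = 0.065 − 0.02825 = 0.03675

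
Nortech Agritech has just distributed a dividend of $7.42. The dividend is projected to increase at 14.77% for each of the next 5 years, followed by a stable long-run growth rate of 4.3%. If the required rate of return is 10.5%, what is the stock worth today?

$192.51

Two-stage DDM. Project D₁…D_5 at 0.1477, terminal growth 0.043, discount at r = 0.105.
D_1 = 8.5159
D_2 = 9.7737
D_3 = 11.2173
D_4 = 12.8741
D_5 = 14.7756
Terminal value at t=5: TV = D_6/(r−g) = 15.4110/(0.105−0.043) = 248.5641
P₀ = 8.5159/(1+0.105)^1 + 9.7737/(1+0.105)^2 + 11.2173/(1+0.105)^3 + 12.8741/(1+0.105)^4 + 14.7756/(1+0.105)^5 + 248.5641/(1+0.105)^5 = 192.5074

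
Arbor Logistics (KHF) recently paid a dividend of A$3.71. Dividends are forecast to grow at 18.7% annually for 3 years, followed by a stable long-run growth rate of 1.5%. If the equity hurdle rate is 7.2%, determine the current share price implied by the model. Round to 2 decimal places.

A$103.38

Two-stage DDM. Project D₁…D_3 at 0.187, terminal growth 0.015, discount at r = 0.072.
D_1 = 4.4038
D_2 = 5.2273
D_3 = 6.2048
Terminal value at t=3: TV = D_4/(r−g) = 6.2978/(0.072−0.015) = 110.4885
P₀ = 4.4038/(1+0.072)^1 + 5.2273/(1+0.072)^2 + 6.2048/(1+0.072)^3 + 110.4885/(1+0.072)^3 = 103.3810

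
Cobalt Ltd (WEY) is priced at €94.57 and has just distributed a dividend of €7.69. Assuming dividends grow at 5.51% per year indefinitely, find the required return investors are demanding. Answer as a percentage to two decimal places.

14.09%

Rearranging the constant-growth DDM: r = D₁/P₀ + g.
D₁ = 7.69 × (1 + 0.0551) = 8.1137.
r = 8.1137 / 94.57 + 0.0551 = 0.08580 + 0.0551 = 0.14090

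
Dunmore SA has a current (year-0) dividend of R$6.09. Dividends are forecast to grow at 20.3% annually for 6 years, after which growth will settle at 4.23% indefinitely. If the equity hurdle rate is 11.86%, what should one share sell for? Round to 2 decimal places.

Two-stage DDM. Project D₁…D_6 at 0.203, terminal growth 0.0423, discount at r = 0.1186.
D_1 = 7.3263
D_2 = 8.8135
D_3 = 10.6026
D_4 = 12.7550
D_5 = 15.3442
D_6 = 18.4591
Terminal value at t=6: TV = D_7/(r−g) = 19.2399/(0.1186−0.0423) = 252.1618
P₀ = 7.3263/(1+0.1186)^1 + 8.8135/(1+0.1186)^2 + 10.6026/(1+0.1186)^3 + 12.7550/(1+0.1186)^4 + 15.3442/(1+0.1186)^5 + 18.4591/(1+0.1186)^6 + 252.1618/(1+0.1186)^6 = 176.2141

R$176.21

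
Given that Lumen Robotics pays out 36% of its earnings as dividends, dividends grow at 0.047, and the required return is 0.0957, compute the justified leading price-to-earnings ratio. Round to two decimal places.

Justified leading P/E = b/(r−g) = 0.36/(0.0957−0.047) = 7.3922

7.39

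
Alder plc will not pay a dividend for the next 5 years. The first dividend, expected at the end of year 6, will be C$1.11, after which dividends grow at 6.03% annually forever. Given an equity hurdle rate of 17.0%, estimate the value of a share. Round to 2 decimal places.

Deferred-dividend DDM. At t=5 the remaining stream is a growing perpetuity with first payment D_6 = 1.11.
V_5 = D_6/(r−g) = 1.11/(0.17−0.0603) = 10.1185
P₀ = V_5/(1+r)^5 = 10.1185/(1+0.17)^5 = 4.6152

C$4.62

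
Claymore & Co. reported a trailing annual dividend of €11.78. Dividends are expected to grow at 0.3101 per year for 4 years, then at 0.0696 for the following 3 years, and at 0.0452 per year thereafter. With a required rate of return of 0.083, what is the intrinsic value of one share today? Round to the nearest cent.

€823.34

Three-stage DDM. Project D₁…D_7; terminal Gordon value at t=7 with g = 0.0452; discount at r = 0.083.
D_1 = 15.4330
D_2 = 20.2187
D_3 = 26.4886
D_4 = 34.7027
D_5 = 37.1180
D_6 = 39.7014
D_7 = 42.4646
TV_7 = 44.3840/(0.083−0.0452) = 1174.1805
P₀ = Σ Dₜ/(1+r)ᵗ + TV_7/(1+r)^7 = 823.3367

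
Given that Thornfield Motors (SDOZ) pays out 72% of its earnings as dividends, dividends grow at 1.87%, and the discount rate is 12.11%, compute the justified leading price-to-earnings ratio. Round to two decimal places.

Justified leading P/E = b/(r−g) = 0.72/(0.1211−0.0187) = 7.0312

7.03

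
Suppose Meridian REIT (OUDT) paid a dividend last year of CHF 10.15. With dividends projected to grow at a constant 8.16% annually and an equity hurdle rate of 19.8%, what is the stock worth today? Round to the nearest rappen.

CHF 94.31

Gordon growth model: P₀ = D₁/(r − g). D₁ = 10.15 × (1 + 0.0816) = 10.9782.
P₀ = 10.9782 / (0.198 − 0.0816) = 10.9782 / 0.1164 = 94.3148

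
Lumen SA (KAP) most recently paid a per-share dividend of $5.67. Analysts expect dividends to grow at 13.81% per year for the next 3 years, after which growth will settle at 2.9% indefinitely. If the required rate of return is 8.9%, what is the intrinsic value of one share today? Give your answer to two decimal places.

$129.59

Two-stage DDM. Project D₁…D_3 at 0.1381, terminal growth 0.029, discount at r = 0.089.
D_1 = 6.4530
D_2 = 7.3442
D_3 = 8.3584
Terminal value at t=3: TV = D_4/(r−g) = 8.6008/(0.089−0.029) = 143.3469
P₀ = 6.4530/(1+0.089)^1 + 7.3442/(1+0.089)^2 + 8.3584/(1+0.089)^3 + 143.3469/(1+0.089)^3 = 129.5859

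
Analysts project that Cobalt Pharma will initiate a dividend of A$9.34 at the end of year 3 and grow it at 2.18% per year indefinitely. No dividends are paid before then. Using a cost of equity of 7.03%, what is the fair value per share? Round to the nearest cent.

Deferred-dividend DDM. At t=2 the remaining stream is a growing perpetuity with first payment D_3 = 9.34.
V_2 = D_3/(r−g) = 9.34/(0.0703−0.0218) = 192.5773
P₀ = V_2/(1+r)^2 = 192.5773/(1+0.0703)^2 = 168.1102

A$168.11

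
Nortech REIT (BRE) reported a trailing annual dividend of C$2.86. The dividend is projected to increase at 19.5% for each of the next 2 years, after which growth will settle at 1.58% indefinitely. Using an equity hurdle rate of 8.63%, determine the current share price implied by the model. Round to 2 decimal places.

C$56.48

Two-stage DDM. Project D₁…D_2 at 0.195, terminal growth 0.0158, discount at r = 0.0863.
D_1 = 3.4177
D_2 = 4.0842
Terminal value at t=2: TV = D_3/(r−g) = 4.1487/(0.0863−0.0158) = 58.8465
P₀ = 3.4177/(1+0.0863)^1 + 4.0842/(1+0.0863)^2 + 58.8465/(1+0.0863)^2 = 56.4751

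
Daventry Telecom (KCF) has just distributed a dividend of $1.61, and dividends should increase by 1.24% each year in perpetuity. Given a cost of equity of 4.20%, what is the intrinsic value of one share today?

$55.07

Gordon growth model: P₀ = D₁/(r − g). D₁ = 1.61 × (1 + 0.0124) = 1.6300.
P₀ = 1.6300 / (0.042 − 0.0124) = 1.6300 / 0.0296 = 55.0664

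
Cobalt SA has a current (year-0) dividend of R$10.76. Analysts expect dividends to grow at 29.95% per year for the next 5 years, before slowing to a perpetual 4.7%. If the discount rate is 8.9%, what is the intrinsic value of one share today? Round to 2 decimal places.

R$743.31

Two-stage DDM. Project D₁…D_5 at 0.2995, terminal growth 0.047, discount at r = 0.089.
D_1 = 13.9826
D_2 = 18.1704
D_3 = 23.6125
D_4 = 30.6844
D_5 = 39.8744
Terminal value at t=5: TV = D_6/(r−g) = 41.7485/(0.089−0.047) = 994.0108
P₀ = 13.9826/(1+0.089)^1 + 18.1704/(1+0.089)^2 + 23.6125/(1+0.089)^3 + 30.6844/(1+0.089)^4 + 39.8744/(1+0.089)^5 + 994.0108/(1+0.089)^5 = 743.3079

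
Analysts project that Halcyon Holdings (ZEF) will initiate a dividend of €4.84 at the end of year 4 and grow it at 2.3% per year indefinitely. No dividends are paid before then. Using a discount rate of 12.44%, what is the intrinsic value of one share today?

Deferred-dividend DDM. At t=3 the remaining stream is a growing perpetuity with first payment D_4 = 4.84.
V_3 = D_4/(r−g) = 4.84/(0.1244−0.023) = 47.7318
P₀ = V_3/(1+r)^3 = 47.7318/(1+0.1244)^3 = 33.5772

€33.58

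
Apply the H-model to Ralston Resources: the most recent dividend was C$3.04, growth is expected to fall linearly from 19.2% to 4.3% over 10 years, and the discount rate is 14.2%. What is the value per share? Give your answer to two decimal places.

H-model: P₀ = D₀[(1+g_L) + H(g_S−g_L)]/(r−g_L), with H = 10/2 = 5.
P₀ = 3.04 × [(1+0.043) + 5×(0.192−0.043)] / (0.142−0.043)
   = 3.04 × 1.7880 / 0.099 = 54.9042

C$54.90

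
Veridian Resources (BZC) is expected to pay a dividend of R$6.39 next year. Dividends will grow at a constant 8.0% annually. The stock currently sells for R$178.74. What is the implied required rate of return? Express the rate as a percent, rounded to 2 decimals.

11.58%

Rearranging the constant-growth DDM: r = D₁/P₀ + g.
r = 6.3900 / 178.74 + 0.08 = 0.03575 + 0.08 = 0.11575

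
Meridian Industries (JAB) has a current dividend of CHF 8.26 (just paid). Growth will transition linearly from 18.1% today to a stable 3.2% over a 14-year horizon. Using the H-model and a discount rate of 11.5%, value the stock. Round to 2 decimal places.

CHF 206.50

H-model: P₀ = D₀[(1+g_L) + H(g_S−g_L)]/(r−g_L), with H = 14/2 = 7.
P₀ = 8.26 × [(1+0.032) + 7×(0.181−0.032)] / (0.115−0.032)
   = 8.26 × 2.0750 / 0.083 = 206.5000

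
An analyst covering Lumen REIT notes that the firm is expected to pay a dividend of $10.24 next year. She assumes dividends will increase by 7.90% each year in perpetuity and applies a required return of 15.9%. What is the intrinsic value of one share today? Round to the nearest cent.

Gordon growth model: P₀ = D₁/(r − g), with D₁ = 10.24 given directly.
P₀ = 10.2400 / (0.159 − 0.079) = 10.2400 / 0.08 = 128.0000

$128.00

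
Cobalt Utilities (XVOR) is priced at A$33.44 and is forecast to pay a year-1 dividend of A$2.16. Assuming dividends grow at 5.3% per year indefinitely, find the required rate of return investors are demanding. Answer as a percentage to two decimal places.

11.76%

Rearranging the constant-growth DDM: r = D₁/P₀ + g.
r = 2.1600 / 33.44 + 0.053 = 0.06459 + 0.053 = 0.11759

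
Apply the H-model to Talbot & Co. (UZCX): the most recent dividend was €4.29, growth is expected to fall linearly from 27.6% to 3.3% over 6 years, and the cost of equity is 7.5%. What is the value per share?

H-model: P₀ = D₀[(1+g_L) + H(g_S−g_L)]/(r−g_L), with H = 6/2 = 3.
P₀ = 4.29 × [(1+0.033) + 3×(0.276−0.033)] / (0.075−0.033)
   = 4.29 × 1.7620 / 0.042 = 179.9757

€179.98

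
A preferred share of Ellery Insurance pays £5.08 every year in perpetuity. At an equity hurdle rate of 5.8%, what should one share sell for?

£87.59

Zero-growth DDM (perpetuity): P₀ = D/r = 5.08 / 0.058 = 87.5862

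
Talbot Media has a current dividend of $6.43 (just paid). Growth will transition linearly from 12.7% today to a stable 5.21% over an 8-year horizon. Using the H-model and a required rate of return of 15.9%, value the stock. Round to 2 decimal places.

$81.30

H-model: P₀ = D₀[(1+g_L) + H(g_S−g_L)]/(r−g_L), with H = 8/2 = 4.
P₀ = 6.43 × [(1+0.0521) + 4×(0.127−0.0521)] / (0.159−0.0521)
   = 6.43 × 1.3517 / 0.1069 = 81.3043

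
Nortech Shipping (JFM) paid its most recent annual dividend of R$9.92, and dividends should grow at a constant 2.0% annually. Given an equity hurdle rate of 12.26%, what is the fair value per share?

Gordon growth model: P₀ = D₁/(r − g). D₁ = 9.92 × (1 + 0.02) = 10.1184.
P₀ = 10.1184 / (0.1226 − 0.02) = 10.1184 / 0.1026 = 98.6199

R$98.62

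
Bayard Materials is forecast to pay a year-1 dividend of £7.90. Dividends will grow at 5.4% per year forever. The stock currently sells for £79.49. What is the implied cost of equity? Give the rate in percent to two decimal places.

Rearranging the constant-growth DDM: r = D₁/P₀ + g.
r = 7.9000 / 79.49 + 0.054 = 0.09938 + 0.054 = 0.15338

15.34%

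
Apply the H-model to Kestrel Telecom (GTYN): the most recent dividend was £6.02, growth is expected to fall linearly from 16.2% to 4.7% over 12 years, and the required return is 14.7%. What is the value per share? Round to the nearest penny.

£104.57

H-model: P₀ = D₀[(1+g_L) + H(g_S−g_L)]/(r−g_L), with H = 12/2 = 6.
P₀ = 6.02 × [(1+0.047) + 6×(0.162−0.047)] / (0.147−0.047)
   = 6.02 × 1.7370 / 0.1 = 104.5674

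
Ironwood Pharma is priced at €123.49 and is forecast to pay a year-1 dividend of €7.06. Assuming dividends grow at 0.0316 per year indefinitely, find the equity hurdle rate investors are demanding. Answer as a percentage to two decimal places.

Rearranging the constant-growth DDM: r = D₁/P₀ + g.
r = 7.0600 / 123.49 + 0.0316 = 0.05717 + 0.0316 = 0.08877

8.88%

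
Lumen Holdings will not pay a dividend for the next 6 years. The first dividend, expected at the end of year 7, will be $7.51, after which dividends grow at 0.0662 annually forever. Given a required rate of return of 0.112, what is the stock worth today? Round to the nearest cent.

$86.73

Deferred-dividend DDM. At t=6 the remaining stream is a growing perpetuity with first payment D_7 = 7.51.
V_6 = D_7/(r−g) = 7.51/(0.112−0.0662) = 163.9738
P₀ = V_6/(1+r)^6 = 163.9738/(1+0.112)^6 = 86.7253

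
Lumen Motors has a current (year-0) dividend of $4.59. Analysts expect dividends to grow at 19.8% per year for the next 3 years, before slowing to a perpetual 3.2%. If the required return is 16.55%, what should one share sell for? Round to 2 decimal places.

Two-stage DDM. Project D₁…D_3 at 0.198, terminal growth 0.032, discount at r = 0.1655.
D_1 = 5.4988
D_2 = 6.5876
D_3 = 7.8919
Terminal value at t=3: TV = D_4/(r−g) = 8.1445/(0.1655−0.032) = 61.0073
P₀ = 5.4988/(1+0.1655)^1 + 6.5876/(1+0.1655)^2 + 7.8919/(1+0.1655)^3 + 61.0073/(1+0.1655)^3 = 53.0864

$53.09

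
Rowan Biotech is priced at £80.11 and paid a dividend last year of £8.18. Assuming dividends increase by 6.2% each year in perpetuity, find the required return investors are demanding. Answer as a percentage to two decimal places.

17.04%

Rearranging the constant-growth DDM: r = D₁/P₀ + g.
D₁ = 8.18 × (1 + 0.062) = 8.6872.
r = 8.6872 / 80.11 + 0.062 = 0.10844 + 0.062 = 0.17044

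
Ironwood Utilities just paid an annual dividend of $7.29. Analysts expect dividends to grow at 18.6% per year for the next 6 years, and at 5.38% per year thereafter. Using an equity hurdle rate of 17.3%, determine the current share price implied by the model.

$114.32

Two-stage DDM. Project D₁…D_6 at 0.186, terminal growth 0.0538, discount at r = 0.173.
D_1 = 8.6459
D_2 = 10.2541
D_3 = 12.1613
D_4 = 14.4234
D_5 = 17.1061
D_6 = 20.2878
Terminal value at t=6: TV = D_7/(r−g) = 21.3793/(0.173−0.0538) = 179.3567
P₀ = 8.6459/(1+0.173)^1 + 10.2541/(1+0.173)^2 + 12.1613/(1+0.173)^3 + 14.4234/(1+0.173)^4 + 17.1061/(1+0.173)^5 + 20.2878/(1+0.173)^6 + 179.3567/(1+0.173)^6 = 114.3224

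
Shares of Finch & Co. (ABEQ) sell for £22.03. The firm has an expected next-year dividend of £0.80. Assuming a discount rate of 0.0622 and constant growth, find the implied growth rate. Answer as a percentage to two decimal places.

2.59%

From P₀ = D₁/(r − g), the implied growth is g = r − D₁/P₀.
g = 0.0622 − 0.80/22.03 = 0.0622 − 0.03631 = 0.02589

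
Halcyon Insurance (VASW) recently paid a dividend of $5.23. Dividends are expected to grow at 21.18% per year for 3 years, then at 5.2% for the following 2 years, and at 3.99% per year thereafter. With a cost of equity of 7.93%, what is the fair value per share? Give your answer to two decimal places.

$219.73

Three-stage DDM. Project D₁…D_5; terminal Gordon value at t=5 with g = 0.0399; discount at r = 0.0793.
D_1 = 6.3377
D_2 = 7.6800
D_3 = 9.3067
D_4 = 9.7906
D_5 = 10.2997
TV_5 = 10.7107/(0.0793−0.0399) = 271.8450
P₀ = Σ Dₜ/(1+r)ᵗ + TV_5/(1+r)^5 = 219.7289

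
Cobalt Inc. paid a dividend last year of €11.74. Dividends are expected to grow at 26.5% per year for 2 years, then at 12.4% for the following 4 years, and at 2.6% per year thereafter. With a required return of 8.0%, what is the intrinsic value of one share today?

Three-stage DDM. Project D₁…D_6; terminal Gordon value at t=6 with g = 0.026; discount at r = 0.08.
D_1 = 14.8511
D_2 = 18.7866
D_3 = 21.1162
D_4 = 23.7346
D_5 = 26.6777
D_6 = 29.9857
TV_6 = 30.7653/(0.08−0.026) = 569.7286
P₀ = Σ Dₜ/(1+r)ᵗ + TV_6/(1+r)^6 = 460.1440

€460.14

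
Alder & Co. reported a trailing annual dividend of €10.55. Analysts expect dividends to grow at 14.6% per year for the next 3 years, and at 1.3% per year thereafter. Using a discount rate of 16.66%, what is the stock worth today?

Two-stage DDM. Project D₁…D_3 at 0.146, terminal growth 0.013, discount at r = 0.1666.
D_1 = 12.0903
D_2 = 13.8555
D_3 = 15.8784
Terminal value at t=3: TV = D_4/(r−g) = 16.0848/(0.1666−0.013) = 104.7188
P₀ = 12.0903/(1+0.1666)^1 + 13.8555/(1+0.1666)^2 + 15.8784/(1+0.1666)^3 + 104.7188/(1+0.1666)^3 = 96.5020

€96.50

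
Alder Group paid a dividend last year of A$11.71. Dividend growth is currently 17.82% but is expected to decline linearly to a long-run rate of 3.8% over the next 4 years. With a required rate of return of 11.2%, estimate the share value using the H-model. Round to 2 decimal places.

A$208.63

H-model: P₀ = D₀[(1+g_L) + H(g_S−g_L)]/(r−g_L), with H = 4/2 = 2.
P₀ = 11.71 × [(1+0.038) + 2×(0.1782−0.038)] / (0.112−0.038)
   = 11.71 × 1.3184 / 0.074 = 208.6279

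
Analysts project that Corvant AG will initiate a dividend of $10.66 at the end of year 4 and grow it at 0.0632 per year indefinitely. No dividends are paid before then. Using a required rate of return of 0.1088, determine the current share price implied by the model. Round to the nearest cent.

$171.49

Deferred-dividend DDM. At t=3 the remaining stream is a growing perpetuity with first payment D_4 = 10.66.
V_3 = D_4/(r−g) = 10.66/(0.1088−0.0632) = 233.7719
P₀ = V_3/(1+r)^3 = 233.7719/(1+0.1088)^3 = 171.4876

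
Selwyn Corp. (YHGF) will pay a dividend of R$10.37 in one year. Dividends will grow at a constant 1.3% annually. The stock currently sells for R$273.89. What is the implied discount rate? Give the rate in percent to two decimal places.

Rearranging the constant-growth DDM: r = D₁/P₀ + g.
r = 10.3700 / 273.89 + 0.013 = 0.03786 + 0.013 = 0.05086

5.09%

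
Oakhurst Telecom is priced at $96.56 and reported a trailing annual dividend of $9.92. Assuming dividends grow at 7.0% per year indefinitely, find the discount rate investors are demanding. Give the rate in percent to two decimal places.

17.99%

Rearranging the constant-growth DDM: r = D₁/P₀ + g.
D₁ = 9.92 × (1 + 0.07) = 10.6144.
r = 10.6144 / 96.56 + 0.07 = 0.10993 + 0.07 = 0.17993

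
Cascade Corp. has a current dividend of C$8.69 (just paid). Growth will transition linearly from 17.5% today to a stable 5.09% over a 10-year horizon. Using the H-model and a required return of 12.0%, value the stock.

H-model: P₀ = D₀[(1+g_L) + H(g_S−g_L)]/(r−g_L), with H = 10/2 = 5.
P₀ = 8.69 × [(1+0.0509) + 5×(0.175−0.0509)] / (0.12−0.0509)
   = 8.69 × 1.6714 / 0.0691 = 210.1949

C$210.19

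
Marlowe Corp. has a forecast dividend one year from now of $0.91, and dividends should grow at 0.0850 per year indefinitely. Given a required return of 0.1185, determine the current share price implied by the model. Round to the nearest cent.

$27.16

Gordon growth model: P₀ = D₁/(r − g), with D₁ = 0.91 given directly.
P₀ = 0.9100 / (0.1185 − 0.085) = 0.9100 / 0.0335 = 27.1642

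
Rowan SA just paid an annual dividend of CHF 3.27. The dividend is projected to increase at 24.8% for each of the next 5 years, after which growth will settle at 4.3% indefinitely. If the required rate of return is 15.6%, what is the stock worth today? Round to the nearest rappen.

CHF 64.96

Two-stage DDM. Project D₁…D_5 at 0.248, terminal growth 0.043, discount at r = 0.156.
D_1 = 4.0810
D_2 = 5.0930
D_3 = 6.3561
D_4 = 7.9324
D_5 = 9.8997
Terminal value at t=5: TV = D_6/(r−g) = 10.3254/(0.156−0.043) = 91.3748
P₀ = 4.0810/(1+0.156)^1 + 5.0930/(1+0.156)^2 + 6.3561/(1+0.156)^3 + 7.9324/(1+0.156)^4 + 9.8997/(1+0.156)^5 + 91.3748/(1+0.156)^5 = 64.9560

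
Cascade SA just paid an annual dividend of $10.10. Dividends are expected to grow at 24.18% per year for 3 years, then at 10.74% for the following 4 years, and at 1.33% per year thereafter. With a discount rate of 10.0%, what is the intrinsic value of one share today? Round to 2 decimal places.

$272.36

Three-stage DDM. Project D₁…D_7; terminal Gordon value at t=7 with g = 0.0133; discount at r = 0.1.
D_1 = 12.5422
D_2 = 15.5749
D_3 = 19.3409
D_4 = 21.4181
D_5 = 23.7184
D_6 = 26.2658
D_7 = 29.0867
TV_7 = 29.4736/(0.1−0.0133) = 339.9487
P₀ = Σ Dₜ/(1+r)ᵗ + TV_7/(1+r)^7 = 272.3608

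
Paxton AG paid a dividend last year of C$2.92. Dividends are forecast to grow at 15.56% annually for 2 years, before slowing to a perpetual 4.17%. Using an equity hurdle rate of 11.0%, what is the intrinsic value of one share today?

Two-stage DDM. Project D₁…D_2 at 0.1556, terminal growth 0.0417, discount at r = 0.11.
D_1 = 3.3744
D_2 = 3.8994
Terminal value at t=2: TV = D_3/(r−g) = 4.0620/(0.11−0.0417) = 59.4730
P₀ = 3.3744/(1+0.11)^1 + 3.8994/(1+0.11)^2 + 59.4730/(1+0.11)^2 = 54.4744

C$54.47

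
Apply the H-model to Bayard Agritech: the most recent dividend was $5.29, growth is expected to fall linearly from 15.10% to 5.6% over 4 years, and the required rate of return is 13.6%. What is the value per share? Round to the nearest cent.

H-model: P₀ = D₀[(1+g_L) + H(g_S−g_L)]/(r−g_L), with H = 4/2 = 2.
P₀ = 5.29 × [(1+0.056) + 2×(0.151−0.056)] / (0.136−0.056)
   = 5.29 × 1.2460 / 0.08 = 82.3917

$82.39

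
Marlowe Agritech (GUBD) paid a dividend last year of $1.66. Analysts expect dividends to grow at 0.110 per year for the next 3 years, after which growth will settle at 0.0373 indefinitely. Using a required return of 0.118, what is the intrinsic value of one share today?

Two-stage DDM. Project D₁…D_3 at 0.11, terminal growth 0.0373, discount at r = 0.118.
D_1 = 1.8426
D_2 = 2.0453
D_3 = 2.2703
Terminal value at t=3: TV = D_4/(r−g) = 2.3549/(0.118−0.0373) = 29.1815
P₀ = 1.8426/(1+0.118)^1 + 2.0453/(1+0.118)^2 + 2.2703/(1+0.118)^3 + 29.1815/(1+0.118)^3 = 25.7916

$25.79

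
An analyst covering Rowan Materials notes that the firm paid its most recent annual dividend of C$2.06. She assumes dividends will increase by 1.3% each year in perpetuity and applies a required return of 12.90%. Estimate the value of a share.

C$17.99

Gordon growth model: P₀ = D₁/(r − g). D₁ = 2.06 × (1 + 0.013) = 2.0868.
P₀ = 2.0868 / (0.129 − 0.013) = 2.0868 / 0.116 = 17.9895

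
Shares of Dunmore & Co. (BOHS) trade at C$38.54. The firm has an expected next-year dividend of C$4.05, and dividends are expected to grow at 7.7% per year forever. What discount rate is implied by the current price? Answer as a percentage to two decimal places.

18.21%

Rearranging the constant-growth DDM: r = D₁/P₀ + g.
r = 4.0500 / 38.54 + 0.077 = 0.10509 + 0.077 = 0.18209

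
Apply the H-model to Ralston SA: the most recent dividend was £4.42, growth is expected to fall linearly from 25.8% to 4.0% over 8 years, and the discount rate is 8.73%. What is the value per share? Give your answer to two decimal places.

£178.67

H-model: P₀ = D₀[(1+g_L) + H(g_S−g_L)]/(r−g_L), with H = 8/2 = 4.
P₀ = 4.42 × [(1+0.04) + 4×(0.258−0.04)] / (0.0873−0.04)
   = 4.42 × 1.9120 / 0.0473 = 178.6689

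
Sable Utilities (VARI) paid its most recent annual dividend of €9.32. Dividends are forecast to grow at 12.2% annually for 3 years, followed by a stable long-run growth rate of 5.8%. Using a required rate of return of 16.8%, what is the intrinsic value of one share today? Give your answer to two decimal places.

Two-stage DDM. Project D₁…D_3 at 0.122, terminal growth 0.058, discount at r = 0.168.
D_1 = 10.4570
D_2 = 11.7328
D_3 = 13.1642
Terminal value at t=3: TV = D_4/(r−g) = 13.9277/(0.168−0.058) = 126.6157
P₀ = 10.4570/(1+0.168)^1 + 11.7328/(1+0.168)^2 + 13.1642/(1+0.168)^3 + 126.6157/(1+0.168)^3 = 105.2768

€105.28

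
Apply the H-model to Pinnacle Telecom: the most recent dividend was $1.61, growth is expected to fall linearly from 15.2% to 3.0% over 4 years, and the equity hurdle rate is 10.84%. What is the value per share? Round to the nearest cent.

$26.16

H-model: P₀ = D₀[(1+g_L) + H(g_S−g_L)]/(r−g_L), with H = 4/2 = 2.
P₀ = 1.61 × [(1+0.03) + 2×(0.152−0.03)] / (0.1084−0.03)
   = 1.61 × 1.2740 / 0.0784 = 26.1625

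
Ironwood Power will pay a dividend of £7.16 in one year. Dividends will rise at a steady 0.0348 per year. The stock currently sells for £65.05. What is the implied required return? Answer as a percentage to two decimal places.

Rearranging the constant-growth DDM: r = D₁/P₀ + g.
r = 7.1600 / 65.05 + 0.0348 = 0.11007 + 0.0348 = 0.14487

14.49%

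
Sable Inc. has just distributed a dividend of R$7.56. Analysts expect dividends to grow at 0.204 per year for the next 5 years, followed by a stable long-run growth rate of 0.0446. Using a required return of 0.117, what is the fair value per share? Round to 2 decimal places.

Two-stage DDM. Project D₁…D_5 at 0.204, terminal growth 0.0446, discount at r = 0.117.
D_1 = 9.1022
D_2 = 10.9591
D_3 = 13.1948
D_4 = 15.8865
D_5 = 19.1273
Terminal value at t=5: TV = D_6/(r−g) = 19.9804/(0.117−0.0446) = 275.9724
P₀ = 9.1022/(1+0.117)^1 + 10.9591/(1+0.117)^2 + 13.1948/(1+0.117)^3 + 15.8865/(1+0.117)^4 + 19.1273/(1+0.117)^5 + 275.9724/(1+0.117)^5 = 206.3133

R$206.31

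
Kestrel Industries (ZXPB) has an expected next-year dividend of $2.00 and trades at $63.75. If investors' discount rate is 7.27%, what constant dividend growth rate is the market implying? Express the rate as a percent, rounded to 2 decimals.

4.13%

From P₀ = D₁/(r − g), the implied growth is g = r − D₁/P₀.
g = 0.0727 − 2.00/63.75 = 0.0727 − 0.03137 = 0.04133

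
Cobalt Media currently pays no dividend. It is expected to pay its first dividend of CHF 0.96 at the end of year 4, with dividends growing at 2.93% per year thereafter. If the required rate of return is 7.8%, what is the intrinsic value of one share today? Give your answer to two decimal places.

Deferred-dividend DDM. At t=3 the remaining stream is a growing perpetuity with first payment D_4 = 0.96.
V_3 = D_4/(r−g) = 0.96/(0.078−0.0293) = 19.7125
P₀ = V_3/(1+r)^3 = 19.7125/(1+0.078)^3 = 15.7357

CHF 15.74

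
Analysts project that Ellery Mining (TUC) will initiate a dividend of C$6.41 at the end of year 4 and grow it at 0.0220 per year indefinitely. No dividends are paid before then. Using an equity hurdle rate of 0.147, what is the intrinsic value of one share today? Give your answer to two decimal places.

Deferred-dividend DDM. At t=3 the remaining stream is a growing perpetuity with first payment D_4 = 6.41.
V_3 = D_4/(r−g) = 6.41/(0.147−0.022) = 51.2800
P₀ = V_3/(1+r)^3 = 51.2800/(1+0.147)^3 = 33.9827

C$33.98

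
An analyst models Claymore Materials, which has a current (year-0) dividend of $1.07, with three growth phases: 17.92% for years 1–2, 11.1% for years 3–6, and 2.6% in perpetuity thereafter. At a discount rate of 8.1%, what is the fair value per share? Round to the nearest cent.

$34.40

Three-stage DDM. Project D₁…D_6; terminal Gordon value at t=6 with g = 0.026; discount at r = 0.081.
D_1 = 1.2617
D_2 = 1.4878
D_3 = 1.6530
D_4 = 1.8365
D_5 = 2.0403
D_6 = 2.2668
TV_6 = 2.3257/(0.081−0.026) = 42.2863
P₀ = Σ Dₜ/(1+r)ᵗ + TV_6/(1+r)^6 = 34.3966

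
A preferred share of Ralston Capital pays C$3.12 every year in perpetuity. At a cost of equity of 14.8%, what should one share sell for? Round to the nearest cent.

Zero-growth DDM (perpetuity): P₀ = D/r = 3.12 / 0.148 = 21.0811

C$21.08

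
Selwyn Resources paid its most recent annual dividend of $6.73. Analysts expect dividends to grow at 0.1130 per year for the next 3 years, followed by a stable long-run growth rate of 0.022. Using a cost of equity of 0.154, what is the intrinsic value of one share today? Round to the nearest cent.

$65.54

Two-stage DDM. Project D₁…D_3 at 0.113, terminal growth 0.022, discount at r = 0.154.
D_1 = 7.4905
D_2 = 8.3369
D_3 = 9.2790
Terminal value at t=3: TV = D_4/(r−g) = 9.4831/(0.154−0.022) = 71.8419
P₀ = 7.4905/(1+0.154)^1 + 8.3369/(1+0.154)^2 + 9.2790/(1+0.154)^3 + 71.8419/(1+0.154)^3 = 65.5367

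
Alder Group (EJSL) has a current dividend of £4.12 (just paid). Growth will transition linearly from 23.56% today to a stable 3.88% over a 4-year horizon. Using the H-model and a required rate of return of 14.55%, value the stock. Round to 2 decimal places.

H-model: P₀ = D₀[(1+g_L) + H(g_S−g_L)]/(r−g_L), with H = 4/2 = 2.
P₀ = 4.12 × [(1+0.0388) + 2×(0.2356−0.0388)] / (0.1455−0.0388)
   = 4.12 × 1.4324 / 0.1067 = 55.3092

£55.31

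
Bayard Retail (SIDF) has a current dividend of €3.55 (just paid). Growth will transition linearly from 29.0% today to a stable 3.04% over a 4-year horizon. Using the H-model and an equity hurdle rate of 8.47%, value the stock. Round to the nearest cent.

H-model: P₀ = D₀[(1+g_L) + H(g_S−g_L)]/(r−g_L), with H = 4/2 = 2.
P₀ = 3.55 × [(1+0.0304) + 2×(0.29−0.0304)] / (0.0847−0.0304)
   = 3.55 × 1.5496 / 0.0543 = 101.3090

€101.31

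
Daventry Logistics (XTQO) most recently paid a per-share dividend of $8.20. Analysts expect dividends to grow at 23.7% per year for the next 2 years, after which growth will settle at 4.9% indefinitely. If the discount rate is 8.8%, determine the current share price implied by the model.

Two-stage DDM. Project D₁…D_2 at 0.237, terminal growth 0.049, discount at r = 0.088.
D_1 = 10.1434
D_2 = 12.5474
Terminal value at t=2: TV = D_3/(r−g) = 13.1622/(0.088−0.049) = 337.4925
P₀ = 10.1434/(1+0.088)^1 + 12.5474/(1+0.088)^2 + 337.4925/(1+0.088)^2 = 305.0287

$305.03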